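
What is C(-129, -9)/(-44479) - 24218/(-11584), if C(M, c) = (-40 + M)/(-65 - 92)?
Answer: 84558626279/40446711776 ≈ 2.0906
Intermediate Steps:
C(M, c) = 40/157 - M/157 (C(M, c) = (-40 + M)/(-157) = (-40 + M)*(-1/157) = 40/157 - M/157)
C(-129, -9)/(-44479) - 24218/(-11584) = (40/157 - 1/157*(-129))/(-44479) - 24218/(-11584) = (40/157 + 129/157)*(-1/44479) - 24218*(-1/11584) = (169/157)*(-1/44479) + 12109/5792 = -169/6983203 + 12109/5792 = 84558626279/40446711776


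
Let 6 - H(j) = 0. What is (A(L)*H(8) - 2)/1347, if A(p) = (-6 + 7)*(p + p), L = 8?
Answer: 94/1347 ≈ 0.069785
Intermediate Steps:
H(j) = 6 (H(j) = 6 - 1*0 = 6 + 0 = 6)
A(p) = 2*p (A(p) = 1*(2*p) = 2*p)
(A(L)*H(8) - 2)/1347 = ((2*8)*6 - 2)/1347 = (16*6 - 2)*(1/1347) = (96 - 2)*(1/1347) = 94*(1/1347) = 94/1347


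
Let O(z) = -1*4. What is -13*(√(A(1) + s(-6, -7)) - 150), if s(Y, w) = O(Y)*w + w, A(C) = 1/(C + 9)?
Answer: 1950 - 13*√2110/10 ≈ 1890.3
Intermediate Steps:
O(z) = -4
A(C) = 1/(9 + C)
s(Y, w) = -3*w (s(Y, w) = -4*w + w = -3*w)
-13*(√(A(1) + s(-6, -7)) - 150) = -13*(√(1/(9 + 1) - 3*(-7)) - 150) = -13*(√(1/10 + 21) - 150) = -13*(√(⅒ + 21) - 150) = -13*(√(211/10) - 150) = -13*(√2110/10 - 150) = -13*(-150 + √2110/10) = 1950 - 13*√2110/10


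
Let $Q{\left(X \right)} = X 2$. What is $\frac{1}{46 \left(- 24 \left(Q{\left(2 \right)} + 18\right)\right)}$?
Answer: $- \frac{1}{24288} \approx -4.1173 \cdot 10^{-5}$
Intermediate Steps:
$Q{\left(X \right)} = 2 X$
$\frac{1}{46 \left(- 24 \left(Q{\left(2 \right)} + 18\right)\right)} = \frac{1}{46 \left(- 24 \left(2 \cdot 2 + 18\right)\right)} = \frac{1}{46 \left(- 24 \left(4 + 18\right)\right)} = \frac{1}{46 \left(\left(-24\right) 22\right)} = \frac{1}{46 \left(-528\right)} = \frac{1}{-24288} = - \frac{1}{24288}$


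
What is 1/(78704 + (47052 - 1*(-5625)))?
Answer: 1/131381 ≈ 7.6115e-6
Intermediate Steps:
1/(78704 + (47052 - 1*(-5625))) = 1/(78704 + (47052 + 5625)) = 1/(78704 + 52677) = 1/131381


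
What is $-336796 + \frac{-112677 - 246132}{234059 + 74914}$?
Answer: $- \frac{34687076439}{102991} \approx -3.368 \cdot 10^{5}$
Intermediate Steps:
$-336796 + \frac{-112677 - 246132}{234059 + 74914} = -336796 - \frac{358809}{308973} = -336796 - \frac{119603}{102991} = - \frac{34687076439}{102991}$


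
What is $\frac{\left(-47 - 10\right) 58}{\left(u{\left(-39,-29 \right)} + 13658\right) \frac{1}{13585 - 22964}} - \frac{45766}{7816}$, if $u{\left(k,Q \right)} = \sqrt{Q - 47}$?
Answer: $\frac{51585718933363}{22781324510} - \frac{15503487 i \sqrt{19}}{46635260} \approx 2264.4 - 1.4491 i$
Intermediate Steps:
$u{\left(k,Q \right)} = \sqrt{-47 + Q}$
$\frac{\left(-47 - 10\right) 58}{\left(u{\left(-39,-29 \right)} + 13658\right) \frac{1}{13585 - 22964}} - \frac{45766}{7816} = \frac{\left(-47 - 10\right) 58}{\left(\sqrt{-47 - 29} + 13658\right) \frac{1}{13585 - 22964}} - \frac{45766}{7816} = \frac{\left(-57\right) 58}{\left(\sqrt{-76} + 13658\right) \frac{1}{-9379}} - \frac{22883}{3908} = - \frac{3306}{\left(2 i \sqrt{19} + 13658\right) \left(- \frac{1}{9379}\right)} - \frac{22883}{3908} = - \frac{3306}{\left(13658 + 2 i \sqrt{19}\right) \left(- \frac{1}{9379}\right)} - \frac{22883}{3908} = - \frac{3306}{- \frac{13658}{9379} - \frac{2 i \sqrt{19}}{9379}} - \frac{22883}{3908} = - \frac{22883}{3908} - \frac{3306}{- \frac{13658}{9379} - \frac{2 i \sqrt{19}}{9379}}$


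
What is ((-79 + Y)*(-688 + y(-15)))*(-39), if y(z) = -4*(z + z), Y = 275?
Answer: 4341792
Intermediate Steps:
y(z) = -8*z
((-79 + Y)*(-688 + y(-15)))*(-39) = ((-79 + 275)*(-688 - 8*(-15)))*(-39) = (196*(-688 + 120))*(-39) = (196*(-568))*(-39) = -111328*(-39) = 4341792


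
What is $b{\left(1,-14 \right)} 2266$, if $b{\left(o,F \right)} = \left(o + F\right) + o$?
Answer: $-27192$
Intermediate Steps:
$b{\left(o,F \right)} = F + 2 o$ ($b{\left(o,F \right)} = \left(F + o\right) + o = F + 2 o$)
$b{\left(1,-14 \right)} 2266 = \left(-14 + 2 \cdot 1\right) 2266 = \left(-14 + 2\right) 2266 = \left(-12\right) 2266 = -27192$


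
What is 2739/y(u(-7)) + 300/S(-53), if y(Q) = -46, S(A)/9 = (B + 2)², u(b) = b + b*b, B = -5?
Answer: -69353/1242 ≈ -55.840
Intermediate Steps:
u(b) = b + b²
S(A) = 81 (S(A) = 9*(-5 + 2)² = 9*(-3)² = 9*9 = 81)
2739/y(u(-7)) + 300/S(-53) = 2739/(-46) + 300/81 = 2739*(-1/46) + 300*(1/81) = -2739/46 + 100/27 = -69353/1242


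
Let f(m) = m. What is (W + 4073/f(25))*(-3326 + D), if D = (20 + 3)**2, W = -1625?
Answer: 102235944/25 ≈ 4.0894e+6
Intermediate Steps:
D = 529 (D = 23**2 = 529)
(W + 4073/f(25))*(-3326 + D) = (-1625 + 4073/25)*(-3326 + 529) = (-1625 + 4073*(1/25))*(-2797) = (-1625 + 4073/25)*(-2797) = -36552/25*(-2797) = 102235944/25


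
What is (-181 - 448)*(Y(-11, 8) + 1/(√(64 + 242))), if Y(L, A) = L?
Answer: 6919 - 37*√34/6 ≈ 6883.0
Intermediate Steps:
(-181 - 448)*(Y(-11, 8) + 1/(√(64 + 242))) = (-181 - 448)*(-11 + 1/(√(64 + 242))) = -629*(-11 + 1/(√306)) = -629*(-11 + 1/(3*√34)) = -629*(-11 + √34/102) = 6919 - 37*√34/6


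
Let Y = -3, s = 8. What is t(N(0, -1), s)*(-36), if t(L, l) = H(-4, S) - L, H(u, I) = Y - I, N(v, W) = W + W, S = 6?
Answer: 252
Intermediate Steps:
N(v, W) = 2*W
H(u, I) = -3 - I
t(L, l) = -9 - L (t(L, l) = (-3 - 1*6) - L = (-3 - 6) - L = -9 - L)
t(N(0, -1), s)*(-36) = (-9 - 2*(-1))*(-36) = (-9 - 1*(-2))*(-36) = (-9 + 2)*(-36) = -7*(-36) = 252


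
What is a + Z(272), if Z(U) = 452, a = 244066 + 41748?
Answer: 286266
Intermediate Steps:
a = 285814
a + Z(272) = 285814 + 452 = 286266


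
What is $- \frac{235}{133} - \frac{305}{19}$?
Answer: $- \frac{2370}{133} \approx -17.82$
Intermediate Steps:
$- \frac{235}{133} - \frac{305}{19} = - \frac{2370}{133}$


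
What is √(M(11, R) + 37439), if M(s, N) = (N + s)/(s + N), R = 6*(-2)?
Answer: 24*√65 ≈ 193.49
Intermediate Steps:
R = -12
M(s, N) = 1 (M(s, N) = (N + s)/(N + s) = 1)
√(M(11, R) + 37439) = √(1 + 37439) = √37440 = 24*√65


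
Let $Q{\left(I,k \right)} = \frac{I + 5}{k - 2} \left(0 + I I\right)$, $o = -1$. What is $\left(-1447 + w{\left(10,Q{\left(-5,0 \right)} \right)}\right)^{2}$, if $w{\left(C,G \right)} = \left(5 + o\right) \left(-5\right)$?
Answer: $2152089$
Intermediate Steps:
$Q{\left(I,k \right)} = \frac{I^{2} \left(5 + I\right)}{-2 + k}$ ($Q{\left(I,k \right)} = \frac{5 + I}{-2 + k} \left(0 + I^{2}\right) = \frac{5 + I}{-2 + k} I^{2} = \frac{I^{2} \left(5 + I\right)}{-2 + k}$)
$w{\left(C,G \right)} = -20$ ($w{\left(C,G \right)} = \left(5 - 1\right) \left(-5\right) = 4 \left(-5\right) = -20$)
$\left(-1447 + w{\left(10,Q{\left(-5,0 \right)} \right)}\right)^{2} = \left(-1447 - 20\right)^{2} = \left(-1467\right)^{2} = 2152089$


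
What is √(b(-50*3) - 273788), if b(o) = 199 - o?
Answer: I*√273439 ≈ 522.91*I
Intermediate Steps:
√(b(-50*3) - 273788) = √((199 - (-50)*3) - 273788) = √((199 - 1*(-150)) - 273788) = √((199 + 150) - 273788) = √(349 - 273788) = √(-273439) = I*√273439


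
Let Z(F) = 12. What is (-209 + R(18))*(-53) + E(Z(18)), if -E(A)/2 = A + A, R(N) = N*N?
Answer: -6143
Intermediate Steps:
R(N) = N²
E(A) = -4*A (E(A) = -2*(A + A) = -4*A)
(-209 + R(18))*(-53) + E(Z(18)) = (-209 + 18²)*(-53) - 4*12 = (-209 + 324)*(-53) - 48 = 115*(-53) - 48 = -6095 - 48 = -6143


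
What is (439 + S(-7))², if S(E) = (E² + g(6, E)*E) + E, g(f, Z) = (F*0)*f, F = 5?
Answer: 231361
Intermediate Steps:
g(f, Z) = 0 (g(f, Z) = (5*0)*f = 0*f = 0)
S(E) = E + E² (S(E) = (E² + 0*E) + E = (E² + 0) + E = E² + E = E + E²)
(439 + S(-7))² = (439 - 7*(1 - 7))² = (439 - 7*(-6))² = (439 + 42)² = 481² = 231361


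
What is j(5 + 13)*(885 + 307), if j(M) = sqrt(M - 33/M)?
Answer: 596*sqrt(582)/3 ≈ 4792.8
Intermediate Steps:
j(5 + 13)*(885 + 307) = sqrt((5 + 13) - 33/(5 + 13))*(885 + 307) = sqrt(18 - 33/18)*1192 = sqrt(18 - 33*1/18)*1192 = sqrt(18 - 11/6)*1192 = sqrt(97/6)*1192 = (sqrt(582)/6)*1192 = 596*sqrt(582)/3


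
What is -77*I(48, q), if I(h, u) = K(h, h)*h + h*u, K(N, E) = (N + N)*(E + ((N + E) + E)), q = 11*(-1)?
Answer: -68084016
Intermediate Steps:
q = -11
K(N, E) = 2*N*(N + 3*E) (K(N, E) = (2*N)*(E + ((E + N) + E)) = (2*N)*(E + (N + 2*E)) = (2*N)*(N + 3*E) = 2*N*(N + 3*E))
I(h, u) = 8*h³ + h*u (I(h, u) = (2*h*(h + 3*h))*h + h*u = (2*h*(4*h))*h + h*u = (8*h²)*h + h*u = 8*h³ + h*u)
-77*I(48, q) = -3696*(-11 + 8*48²) = -3696*(-11 + 8*2304) = -3696*(-11 + 18432) = -3696*18421 = -77*884208 = -68084016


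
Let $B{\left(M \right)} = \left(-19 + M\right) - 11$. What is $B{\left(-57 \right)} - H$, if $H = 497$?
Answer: $-584$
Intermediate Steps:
$B{\left(M \right)} = -30 + M$
$B{\left(-57 \right)} - H = \left(-30 - 57\right) - 497 = -87 - 497 = -584$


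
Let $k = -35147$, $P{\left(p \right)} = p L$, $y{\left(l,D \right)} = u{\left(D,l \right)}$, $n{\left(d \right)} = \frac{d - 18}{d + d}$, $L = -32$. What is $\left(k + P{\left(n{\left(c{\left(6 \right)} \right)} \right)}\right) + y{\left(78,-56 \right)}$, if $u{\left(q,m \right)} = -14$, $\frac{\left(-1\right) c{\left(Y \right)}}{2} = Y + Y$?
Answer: $-35189$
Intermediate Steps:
$c{\left(Y \right)} = - 4 Y$ ($c{\left(Y \right)} = - 2 \left(Y + Y\right) = - 2 \cdot 2 Y = - 4 Y$)
$n{\left(d \right)} = \frac{-18 + d}{2 d}$
$y{\left(l,D \right)} = -14$
$P{\left(p \right)} = - 32 p$ ($P{\left(p \right)} = p \left(-32\right) = - 32 p$)
$\left(k + P{\left(n{\left(c{\left(6 \right)} \right)} \right)}\right) + y{\left(78,-56 \right)} = \left(-35147 - 32 \frac{-18 - 24}{2 \left(\left(-4\right) 6\right)}\right) - 14 = \left(-35147 - 32 \frac{-18 - 24}{2 \left(-24\right)}\right) - 14 = \left(-35147 - 32 \cdot \frac{1}{2} \left(- \frac{1}{24}\right) \left(-42\right)\right) - 14 = \left(-35147 - 28\right) - 14 = -35175 - 14 = -35189$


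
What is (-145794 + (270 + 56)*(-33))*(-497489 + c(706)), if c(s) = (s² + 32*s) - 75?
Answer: -3673336128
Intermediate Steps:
c(s) = -75 + s² + 32*s
(-145794 + (270 + 56)*(-33))*(-497489 + c(706)) = (-145794 + (270 + 56)*(-33))*(-497489 + (-75 + 706² + 32*706)) = (-145794 + 326*(-33))*(-497489 + (-75 + 498436 + 22592)) = (-145794 - 10758)*(-497489 + 520953) = -156552*23464 = -3673336128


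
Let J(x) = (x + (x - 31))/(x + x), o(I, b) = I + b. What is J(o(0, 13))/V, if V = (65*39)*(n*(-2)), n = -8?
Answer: -1/210912 ≈ -4.7413e-6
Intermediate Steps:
J(x) = (-31 + 2*x)/(2*x) (J(x) = (x + (-31 + x))/((2*x)) = (-31 + 2*x)*(1/(2*x)) = (-31 + 2*x)/(2*x))
V = 40560 (V = (65*39)*(-8*(-2)) = 2535*16 = 40560)
J(o(0, 13))/V = ((-31/2 + (0 + 13))/(0 + 13))/40560 = ((-31/2 + 13)/13)*(1/40560) = ((1/13)*(-5/2))*(1/40560) = -5/26*1/40560 = -1/210912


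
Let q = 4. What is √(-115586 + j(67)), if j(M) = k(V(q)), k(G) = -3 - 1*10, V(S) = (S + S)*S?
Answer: I*√115599 ≈ 340.0*I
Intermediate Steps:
V(S) = 2*S² (V(S) = (2*S)*S = 2*S²)
k(G) = -13 (k(G) = -3 - 10 = -13)
j(M) = -13
√(-115586 + j(67)) = √(-115586 - 13) = √(-115599) = I*√115599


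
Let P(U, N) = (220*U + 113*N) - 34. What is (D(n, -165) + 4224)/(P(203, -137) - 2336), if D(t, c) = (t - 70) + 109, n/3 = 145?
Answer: 4698/26809 ≈ 0.17524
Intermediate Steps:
n = 435 (n = 3*145 = 435)
D(t, c) = 39 + t (D(t, c) = (-70 + t) + 109 = 39 + t)
P(U, N) = -34 + 113*N + 220*U (P(U, N) = (113*N + 220*U) - 34 = -34 + 113*N + 220*U)
(D(n, -165) + 4224)/(P(203, -137) - 2336) = ((39 + 435) + 4224)/((-34 + 113*(-137) + 220*203) - 2336) = (474 + 4224)/((-34 - 15481 + 44660) - 2336) = 4698/(29145 - 2336) = 4698/26809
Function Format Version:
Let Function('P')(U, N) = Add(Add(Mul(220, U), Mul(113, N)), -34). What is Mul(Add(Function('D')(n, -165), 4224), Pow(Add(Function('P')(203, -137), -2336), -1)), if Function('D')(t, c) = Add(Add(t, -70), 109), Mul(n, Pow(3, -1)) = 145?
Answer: Rational(4698, 26809) ≈ 0.17524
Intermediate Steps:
n = 435 (n = Mul(3, 145) = 435)
Function('D')(t, c) = Add(39, t) (Function('D')(t, c) = Add(Add(-70, t), 109) = Add(39, t))
Function('P')(U, N) = Add(-34, Mul(113, N), Mul(220, U)) (Function('P')(U, N) = Add(Add(Mul(113, N), Mul(220, U)), -34) = Add(-34, Mul(113, N), Mul(220, U)))
Mul(Add(Function('D')(n, -165), 4224), Pow(Add(Function('P')(203, -137), -2336), -1)) = Mul(Add(Add(39, 435), 4224), Pow(Add(Add(-34, Mul(113, -137), Mul(220, 203)), -2336), -1)) = Mul(Add(474, 4224), Pow(Add(Add(-34, -15481, 44660), -2336), -1)) = Mul(4698, Pow(Add(29145, -2336), -1)) = Mul(4698, Pow(26809, -1)) = Mul(4698, Rational(1, 26809)) = Rational(4698, 26809)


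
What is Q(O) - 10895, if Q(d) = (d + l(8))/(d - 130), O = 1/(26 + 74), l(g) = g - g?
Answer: -141624106/12999 ≈ -10895.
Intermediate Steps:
l(g) = 0
O = 1/100 ≈ 0.010000
Q(d) = d/(-130 + d) (Q(d) = (d + 0)/(d - 130) = d/(-130 + d))
Q(O) - 10895 = 1/(100*(-130 + 1/100)) - 10895 = 1/(100*(-12999/100)) - 10895 = (1/100)*(-100/12999) - 10895 = -1/12999 - 10895 = -141624106/12999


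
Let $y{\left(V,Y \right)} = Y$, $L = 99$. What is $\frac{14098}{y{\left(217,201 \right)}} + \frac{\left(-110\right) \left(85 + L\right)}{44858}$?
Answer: $\frac{28560902}{409839} \approx 69.688$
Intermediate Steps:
$\frac{14098}{y{\left(217,201 \right)}} + \frac{\left(-110\right) \left(85 + L\right)}{44858} = \frac{14098}{201} + \frac{\left(-110\right) \left(85 + 99\right)}{44858} = 14098 \cdot \frac{1}{201} + \left(-110\right) 184 \cdot \frac{1}{44858} = \frac{14098}{201} - \frac{920}{2039} = \frac{28560902}{409839}$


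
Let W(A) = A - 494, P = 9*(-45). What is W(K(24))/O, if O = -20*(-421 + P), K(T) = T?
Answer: -47/1652 ≈ -0.028450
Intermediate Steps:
P = -405
W(A) = -494 + A
O = 16520 (O = -20*(-421 - 405) = -20*(-826) = 16520)
W(K(24))/O = (-494 + 24)/16520 = -470*1/16520 = -47/1652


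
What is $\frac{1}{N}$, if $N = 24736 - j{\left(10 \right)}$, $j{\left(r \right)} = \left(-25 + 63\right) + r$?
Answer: $\frac{1}{24688} \approx 4.0505 \cdot 10^{-5}$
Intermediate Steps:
$j{\left(r \right)} = 38 + r$
$N = 24688$ ($N = 24736 - \left(38 + 10\right) = 24736 - 48 = 24688$)
$\frac{1}{N} = \frac{1}{24688}$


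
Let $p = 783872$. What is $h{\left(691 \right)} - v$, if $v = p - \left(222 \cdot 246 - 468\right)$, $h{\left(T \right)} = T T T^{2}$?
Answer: $227987375633$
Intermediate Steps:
$h{\left(T \right)} = T^{4}$ ($h{\left(T \right)} = T^{2} T^{2} = T^{4}$)
$v = 729728$ ($v = 783872 - \left(222 \cdot 246 - 468\right) = 783872 - \left(54612 - 468\right) = 783872 - 54144 = 729728$)
$h{\left(691 \right)} - v = 691^{4} - 729728 = 227988105361 - 729728 = 227987375633$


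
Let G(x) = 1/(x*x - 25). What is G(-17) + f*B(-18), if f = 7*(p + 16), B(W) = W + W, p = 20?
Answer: -2395007/264 ≈ -9072.0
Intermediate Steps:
B(W) = 2*W
G(x) = 1/(-25 + x**2) (G(x) = 1/(x**2 - 25) = 1/(-25 + x**2))
f = 252 (f = 7*(20 + 16) = 7*36 = 252)
G(-17) + f*B(-18) = 1/(-25 + (-17)**2) + 252*(2*(-18)) = 1/(-25 + 289) + 252*(-36) = 1/264 - 9072 = -2395007/264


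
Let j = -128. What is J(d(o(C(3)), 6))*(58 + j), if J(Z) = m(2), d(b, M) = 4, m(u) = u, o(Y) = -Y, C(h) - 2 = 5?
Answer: -140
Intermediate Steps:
C(h) = 7 (C(h) = 2 + 5 = 7)
J(Z) = 2
J(d(o(C(3)), 6))*(58 + j) = 2*(58 - 128) = 2*(-70) = -140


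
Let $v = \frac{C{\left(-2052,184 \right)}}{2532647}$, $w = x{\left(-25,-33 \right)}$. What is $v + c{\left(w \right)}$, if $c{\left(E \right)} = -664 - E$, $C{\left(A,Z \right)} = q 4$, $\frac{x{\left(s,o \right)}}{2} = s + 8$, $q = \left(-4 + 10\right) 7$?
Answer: $- \frac{1595567442}{2532647} \approx -630.0$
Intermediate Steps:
$q = 42$ ($q = 6 \cdot 7 = 42$)
$x{\left(s,o \right)} = 16 + 2 s$ ($x{\left(s,o \right)} = 2 \left(s + 8\right) = 2 \left(8 + s\right) = 16 + 2 s$)
$w = -34$ ($w = 16 + 2 \left(-25\right) = 16 - 50 = -34$)
$C{\left(A,Z \right)} = 168$ ($C{\left(A,Z \right)} = 42 \cdot 4 = 168$)
$v = \frac{168}{2532647} \approx 6.6334 \cdot 10^{-5}$
$v + c{\left(w \right)} = \frac{168}{2532647} - 630 = - \frac{1595567442}{2532647}$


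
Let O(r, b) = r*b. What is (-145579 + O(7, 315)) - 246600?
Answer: -389974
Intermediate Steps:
O(r, b) = b*r
(-145579 + O(7, 315)) - 246600 = (-145579 + 315*7) - 246600 = (-145579 + 2205) - 246600 = -143374 - 246600 = -389974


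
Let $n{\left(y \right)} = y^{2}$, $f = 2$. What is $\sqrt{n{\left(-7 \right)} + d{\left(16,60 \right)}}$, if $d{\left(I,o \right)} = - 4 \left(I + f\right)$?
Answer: $i \sqrt{23} \approx 4.7958 i$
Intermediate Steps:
$d{\left(I,o \right)} = -8 - 4 I$ ($d{\left(I,o \right)} = - 4 \left(I + 2\right) = - 4 \left(2 + I\right) = -8 - 4 I$)
$\sqrt{n{\left(-7 \right)} + d{\left(16,60 \right)}} = \sqrt{\left(-7\right)^{2} - 72} = \sqrt{49 - 72} = \sqrt{-23} = i \sqrt{23}$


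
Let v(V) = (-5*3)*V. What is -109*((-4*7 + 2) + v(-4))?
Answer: -3706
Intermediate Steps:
v(V) = -15*V
-109*((-4*7 + 2) + v(-4)) = -109*((-4*7 + 2) - 15*(-4)) = -109*((-28 + 2) + 60) = -109*(-26 + 60) = -109*34 = -3706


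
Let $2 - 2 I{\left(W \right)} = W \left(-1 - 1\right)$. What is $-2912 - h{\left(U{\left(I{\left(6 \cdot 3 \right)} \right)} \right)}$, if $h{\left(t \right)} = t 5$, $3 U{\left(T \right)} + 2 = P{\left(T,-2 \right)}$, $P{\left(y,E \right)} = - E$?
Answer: $-2912$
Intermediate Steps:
$I{\left(W \right)} = 1 + W$ ($I{\left(W \right)} = 1 - \frac{W \left(-1 - 1\right)}{2} = 1 - \frac{W \left(-2\right)}{2} = 1 - \frac{\left(-2\right) W}{2} = 1 + W$)
$U{\left(T \right)} = 0$ ($U{\left(T \right)} = - \frac{2}{3} + \frac{\left(-1\right) \left(-2\right)}{3} = - \frac{2}{3} + \frac{1}{3} \cdot 2 = - \frac{2}{3} + \frac{2}{3} = 0$)
$h{\left(t \right)} = 5 t$
$-2912 - h{\left(U{\left(I{\left(6 \cdot 3 \right)} \right)} \right)} = -2912 - 5 \cdot 0 = -2912 - 0 = -2912 + 0 = -2912$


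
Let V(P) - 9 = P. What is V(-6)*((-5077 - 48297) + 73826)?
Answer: 61356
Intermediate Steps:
V(P) = 9 + P
V(-6)*((-5077 - 48297) + 73826) = (9 - 6)*((-5077 - 48297) + 73826) = 3*(-53374 + 73826) = 3*20452 = 61356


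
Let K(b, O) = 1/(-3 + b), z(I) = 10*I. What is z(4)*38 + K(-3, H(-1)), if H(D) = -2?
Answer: 9119/6 ≈ 1519.8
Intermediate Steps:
z(4)*38 + K(-3, H(-1)) = (10*4)*38 + 1/(-3 - 3) = 40*38 + 1/(-6) = 1520 - ⅙ = 9119/6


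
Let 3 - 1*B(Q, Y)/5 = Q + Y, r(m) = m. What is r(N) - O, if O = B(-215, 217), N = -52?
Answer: -57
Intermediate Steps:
B(Q, Y) = 15 - 5*Q - 5*Y (B(Q, Y) = 15 - 5*(Q + Y) = 15 + (-5*Q - 5*Y) = 15 - 5*Q - 5*Y)
O = 5 (O = 15 - 5*(-215) - 5*217 = 15 + 1075 - 1085 = 5)
r(N) - O = -52 - 1*5 = -52 - 5 = -57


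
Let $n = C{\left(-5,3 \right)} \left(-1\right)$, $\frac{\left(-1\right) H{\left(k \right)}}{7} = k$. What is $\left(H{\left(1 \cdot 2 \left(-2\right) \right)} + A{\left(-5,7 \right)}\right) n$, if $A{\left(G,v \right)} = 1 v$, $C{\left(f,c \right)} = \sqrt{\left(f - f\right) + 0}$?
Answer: $0$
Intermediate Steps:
$H{\left(k \right)} = - 7 k$
$C{\left(f,c \right)} = 0$ ($C{\left(f,c \right)} = \sqrt{0 + 0} = \sqrt{0} = 0$)
$A{\left(G,v \right)} = v$
$n = 0$ ($n = 0 \left(-1\right) = 0$)
$\left(H{\left(1 \cdot 2 \left(-2\right) \right)} + A{\left(-5,7 \right)}\right) n = \left(- 7 \cdot 1 \cdot 2 \left(-2\right) + 7\right) 0 = \left(- 7 \cdot 2 \left(-2\right) + 7\right) 0 = \left(\left(-7\right) \left(-4\right) + 7\right) 0 = \left(28 + 7\right) 0 = 35 \cdot 0 = 0$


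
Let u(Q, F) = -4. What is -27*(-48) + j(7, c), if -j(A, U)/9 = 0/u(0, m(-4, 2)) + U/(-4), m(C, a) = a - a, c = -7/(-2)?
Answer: 10431/8 ≈ 1303.9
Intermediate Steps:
c = 7/2 (c = -7*(-½) = 7/2 ≈ 3.5000)
m(C, a) = 0
j(A, U) = 9*U/4 (j(A, U) = -9*(0/(-4) + U/(-4)) = -9*(0*(-¼) + U*(-¼)) = -9*(0 - U/4) = -(-9)*U/4 = 9*U/4)
-27*(-48) + j(7, c) = -27*(-48) + (9/4)*(7/2) = 1296 + 63/8 = 10431/8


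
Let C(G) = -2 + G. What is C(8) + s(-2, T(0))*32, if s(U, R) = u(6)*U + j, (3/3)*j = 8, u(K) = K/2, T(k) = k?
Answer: 70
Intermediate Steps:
u(K) = K/2 (u(K) = K*(½) = K/2)
j = 8
s(U, R) = 8 + 3*U (s(U, R) = ((½)*6)*U + 8 = 3*U + 8 = 8 + 3*U)
C(8) + s(-2, T(0))*32 = (-2 + 8) + (8 + 3*(-2))*32 = 6 + (8 - 6)*32 = 6 + 2*32 = 6 + 64 = 70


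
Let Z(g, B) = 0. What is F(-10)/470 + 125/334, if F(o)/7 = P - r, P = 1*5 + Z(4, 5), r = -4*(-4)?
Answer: 8258/39245 ≈ 0.21042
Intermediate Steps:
r = 16
P = 5 (P = 1*5 + 0 = 5 + 0 = 5)
F(o) = -77 (F(o) = 7*(5 - 1*16) = 7*(5 - 16) = 7*(-11) = -77)
F(-10)/470 + 125/334 = -77/470 + 125/334 = 8258/39245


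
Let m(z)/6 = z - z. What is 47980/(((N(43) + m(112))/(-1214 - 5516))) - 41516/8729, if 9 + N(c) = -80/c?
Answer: 121201553785828/4076443 ≈ 2.9732e+7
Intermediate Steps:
m(z) = 0 (m(z) = 6*(z - z) = 6*0 = 0)
N(c) = -9 - 80/c
47980/(((N(43) + m(112))/(-1214 - 5516))) - 41516/8729 = 47980/((((-9 - 80/43) + 0)/(-1214 - 5516))) - 41516/8729 = 47980/((((-9 - 80*1/43) + 0)/(-6730))) - 41516*1/8729 = 47980/((((-9 - 80/43) + 0)*(-1/6730))) - 41516/8729 = 47980/(((-467/43 + 0)*(-1/6730))) - 41516/8729 = 47980/((-467/43*(-1/6730))) - 41516/8729 = 47980/(467/289390) - 41516/8729 = 47980*(289390/467) - 41516/8729 = 13884932200/467 - 41516/8729 = 121201553785828/4076443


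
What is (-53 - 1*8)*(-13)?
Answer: 793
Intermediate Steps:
(-53 - 1*8)*(-13) = (-53 - 8)*(-13) = -61*(-13) = 793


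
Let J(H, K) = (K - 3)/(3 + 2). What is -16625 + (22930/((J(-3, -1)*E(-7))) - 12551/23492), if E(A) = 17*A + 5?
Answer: -1566118013/95646 ≈ -16374.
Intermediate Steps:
E(A) = 5 + 17*A
J(H, K) = -⅗ + K/5 (J(H, K) = (-3 + K)/5 = (-3 + K)*(⅕) = -⅗ + K/5)
-16625 + (22930/((J(-3, -1)*E(-7))) - 12551/23492) = -16625 + (22930/(((-⅗ + (⅕)*(-1))*(5 + 17*(-7)))) - 12551/23492) = -16625 + (22930/(((-⅗ - ⅕)*(5 - 119))) - 12551*1/23492) = -16625 + (22930/((-⅘*(-114))) - 1793/3356) = -16625 + (22930/(456/5) - 1793/3356) = -16625 + (22930*(5/456) - 1793/3356) = -16625 + (57325/228 - 1793/3356) = -16625 + 23996737/95646 = -1566118013/95646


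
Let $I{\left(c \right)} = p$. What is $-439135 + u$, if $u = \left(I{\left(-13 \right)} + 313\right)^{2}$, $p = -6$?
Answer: $-344886$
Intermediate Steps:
$I{\left(c \right)} = -6$
$u = 94249$ ($u = \left(-6 + 313\right)^{2} = 307^{2} = 94249$)
$-439135 + u = -439135 + 94249 = -344886$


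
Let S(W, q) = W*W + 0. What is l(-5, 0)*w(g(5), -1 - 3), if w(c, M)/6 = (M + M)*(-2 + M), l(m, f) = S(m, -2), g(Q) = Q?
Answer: 7200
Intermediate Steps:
S(W, q) = W² (S(W, q) = W² + 0 = W²)
l(m, f) = m²
w(c, M) = 12*M*(-2 + M) (w(c, M) = 6*((M + M)*(-2 + M)) = 6*((2*M)*(-2 + M)) = 6*(2*M*(-2 + M)) = 12*M*(-2 + M))
l(-5, 0)*w(g(5), -1 - 3) = (-5)²*(12*(-1 - 3)*(-2 + (-1 - 3))) = 25*(12*(-4)*(-2 - 4)) = 25*(12*(-4)*(-6)) = 25*288 = 7200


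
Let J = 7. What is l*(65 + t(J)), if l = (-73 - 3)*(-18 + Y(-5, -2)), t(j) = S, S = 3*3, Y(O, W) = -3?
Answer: 118104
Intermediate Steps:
S = 9
t(j) = 9
l = 1596 (l = (-73 - 3)*(-18 - 3) = -76*(-21) = 1596)
l*(65 + t(J)) = 1596*(65 + 9) = 1596*74 = 118104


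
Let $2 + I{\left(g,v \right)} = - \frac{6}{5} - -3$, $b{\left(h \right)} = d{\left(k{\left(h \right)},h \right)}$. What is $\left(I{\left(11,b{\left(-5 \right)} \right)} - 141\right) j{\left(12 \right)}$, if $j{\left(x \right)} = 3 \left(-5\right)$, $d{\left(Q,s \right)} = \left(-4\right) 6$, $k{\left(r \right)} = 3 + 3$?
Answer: $2118$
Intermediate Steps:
$k{\left(r \right)} = 6$
$d{\left(Q,s \right)} = -24$
$b{\left(h \right)} = -24$
$I{\left(g,v \right)} = - \frac{1}{5}$ ($I{\left(g,v \right)} = -2 - \left(-3 + \frac{6}{5}\right) = -2 + \left(\left(-6\right) \frac{1}{5} + 3\right) = -2 + \left(- \frac{6}{5} + 3\right) = -2 + \frac{9}{5} = - \frac{1}{5}$)
$j{\left(x \right)} = -15$
$\left(I{\left(11,b{\left(-5 \right)} \right)} - 141\right) j{\left(12 \right)} = \left(- \frac{1}{5} - 141\right) \left(-15\right) = \left(- \frac{706}{5}\right) \left(-15\right) = 2118$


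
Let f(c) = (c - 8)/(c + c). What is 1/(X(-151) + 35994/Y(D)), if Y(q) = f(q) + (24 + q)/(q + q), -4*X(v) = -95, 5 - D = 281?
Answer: 268/9940709 ≈ 2.6960e-5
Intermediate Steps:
D = -276 (D = 5 - 1*281 = 5 - 281 = -276)
f(c) = (-8 + c)/(2*c) (f(c) = (-8 + c)/((2*c)) = (-8 + c)*(1/(2*c)) = (-8 + c)/(2*c))
X(v) = 95/4 (X(v) = -¼*(-95) = 95/4)
Y(q) = (-8 + q)/(2*q) + (24 + q)/(2*q) (Y(q) = (-8 + q)/(2*q) + (24 + q)/(q + q) = (-8 + q)/(2*q) + (24 + q)/((2*q)) = (-8 + q)/(2*q) + (24 + q)*(1/(2*q)) = (-8 + q)/(2*q) + (24 + q)/(2*q))
1/(X(-151) + 35994/Y(D)) = 1/(95/4 + 35994/(((8 - 276)/(-276)))) = 1/(95/4 + 35994/((-1/276*(-268)))) = 1/(95/4 + 35994/(67/69)) = 1/(95/4 + 35994*(69/67)) = 1/(95/4 + 2483586/67) = 1/(9940709/268) = 268/9940709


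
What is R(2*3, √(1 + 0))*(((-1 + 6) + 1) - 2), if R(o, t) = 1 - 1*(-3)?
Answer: 16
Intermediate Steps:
R(o, t) = 4 (R(o, t) = 1 + 3 = 4)
R(2*3, √(1 + 0))*(((-1 + 6) + 1) - 2) = 4*(((-1 + 6) + 1) - 2) = 4*((5 + 1) - 2) = 4*(6 - 2) = 4*4 = 16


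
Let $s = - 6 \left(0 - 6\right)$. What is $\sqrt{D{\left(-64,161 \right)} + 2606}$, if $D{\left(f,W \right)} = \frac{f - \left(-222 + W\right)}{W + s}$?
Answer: $\frac{\sqrt{101135663}}{197} \approx 51.049$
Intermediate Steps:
$s = 36$ ($s = \left(-6\right) \left(-6\right) = 36$)
$D{\left(f,W \right)} = \frac{222 + f - W}{36 + W}$ ($D{\left(f,W \right)} = \frac{f - \left(-222 + W\right)}{W + 36} = \frac{222 + f - W}{36 + W}$)
$\sqrt{D{\left(-64,161 \right)} + 2606} = \sqrt{\frac{222 - 64 - 161}{36 + 161} + 2606} = \sqrt{\frac{222 - 64 - 161}{197} + 2606} = \sqrt{\frac{1}{197} \left(-3\right) + 2606} = \sqrt{- \frac{3}{197} + 2606} = \sqrt{\frac{513379}{197}} = \frac{\sqrt{101135663}}{197}$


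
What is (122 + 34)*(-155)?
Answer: -24180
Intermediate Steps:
(122 + 34)*(-155) = 156*(-155) = -24180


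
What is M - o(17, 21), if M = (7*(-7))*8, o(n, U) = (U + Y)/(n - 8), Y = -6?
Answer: -1181/3 ≈ -393.67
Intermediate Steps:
o(n, U) = (-6 + U)/(-8 + n) (o(n, U) = (U - 6)/(n - 8) = (-6 + U)/(-8 + n))
M = -392 (M = -49*8 = -392)
M - o(17, 21) = -392 - (-6 + 21)/(-8 + 17) = -392 - 15/9 = -392 - 1*5/3 = -392 - 5/3 = -1181/3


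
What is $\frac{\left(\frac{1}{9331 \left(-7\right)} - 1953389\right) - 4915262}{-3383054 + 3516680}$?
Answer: $- \frac{224319838684}{4364024721} \approx -51.402$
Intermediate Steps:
$\frac{\left(\frac{1}{9331 \left(-7\right)} - 1953389\right) - 4915262}{-3383054 + 3516680} = \frac{\left(\frac{1}{-65317} - 1953389\right) - 4915262}{133626} = \left(\left(- \frac{1}{65317} - 1953389\right) - 4915262\right) \frac{1}{133626} = \left(- \frac{127589509314}{65317} - 4915262\right) \frac{1}{133626} = \left(- \frac{448639677368}{65317}\right) \frac{1}{133626} = - \frac{224319838684}{4364024721}$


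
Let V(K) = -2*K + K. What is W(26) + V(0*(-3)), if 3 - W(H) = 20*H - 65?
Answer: -452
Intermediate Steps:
W(H) = 68 - 20*H (W(H) = 3 - (20*H - 65) = 3 - (-65 + 20*H) = 3 + (65 - 20*H) = 68 - 20*H)
V(K) = -K
W(26) + V(0*(-3)) = (68 - 20*26) - 0*(-3) = (68 - 520) - 1*0 = -452 + 0 = -452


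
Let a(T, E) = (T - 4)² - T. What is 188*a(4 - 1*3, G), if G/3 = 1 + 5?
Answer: 1504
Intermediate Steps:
G = 18 (G = 3*(1 + 5) = 3*6 = 18)
a(T, E) = (-4 + T)² - T
188*a(4 - 1*3, G) = 188*((-4 + (4 - 1*3))² - (4 - 1*3)) = 188*((-4 + (4 - 3))² - (4 - 3)) = 188*((-4 + 1)² - 1*1) = 188*((-3)² - 1) = 188*(9 - 1) = 188*8 = 1504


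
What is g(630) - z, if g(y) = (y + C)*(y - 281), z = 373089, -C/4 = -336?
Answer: 315837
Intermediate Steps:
C = 1344 (C = -4*(-336) = 1344)
g(y) = (-281 + y)*(1344 + y) (g(y) = (y + 1344)*(y - 281) = (1344 + y)*(-281 + y) = (-281 + y)*(1344 + y))
g(630) - z = (-377664 + 630**2 + 1063*630) - 1*373089 = (-377664 + 396900 + 669690) - 373089 = 688926 - 373089 = 315837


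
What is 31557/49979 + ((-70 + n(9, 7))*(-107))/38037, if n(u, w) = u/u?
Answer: 523109522/633683741 ≈ 0.82551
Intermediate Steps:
n(u, w) = 1
31557/49979 + ((-70 + n(9, 7))*(-107))/38037 = 31557/49979 + ((-70 + 1)*(-107))/38037 = 31557*(1/49979) - 69*(-107)*(1/38037) = 31557/49979 + 7383*(1/38037) = 31557/49979 + 2461/12679 = 523109522/633683741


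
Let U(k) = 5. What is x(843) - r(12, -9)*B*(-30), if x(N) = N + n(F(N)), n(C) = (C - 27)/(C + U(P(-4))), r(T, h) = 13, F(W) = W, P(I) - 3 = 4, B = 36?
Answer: 788850/53 ≈ 14884.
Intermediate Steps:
P(I) = 7 (P(I) = 3 + 4 = 7)
n(C) = (-27 + C)/(5 + C) (n(C) = (C - 27)/(C + 5) = (-27 + C)/(5 + C))
x(N) = N + (-27 + N)/(5 + N)
x(843) - r(12, -9)*B*(-30) = (-27 + 843 + 843*(5 + 843))/(5 + 843) - 13*36*(-30) = (-27 + 843 + 843*848)/848 - 468*(-30) = (-27 + 843 + 714864)/848 - 1*(-14040) = (1/848)*715680 + 14040 = 44730/53 + 14040 = 788850/53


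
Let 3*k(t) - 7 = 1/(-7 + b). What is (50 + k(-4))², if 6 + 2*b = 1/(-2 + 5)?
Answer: 85692049/31329 ≈ 2735.2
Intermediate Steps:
b = -17/6 (b = -3 + 1/(2*(-2 + 5)) = -3 + (½)/3 = -3 + (½)*(⅓) = -3 + ⅙ = -17/6 ≈ -2.8333)
k(t) = 407/177 (k(t) = 7/3 + 1/(3*(-7 - 17/6)) = 7/3 + 1/(3*(-59/6)) = 7/3 + (⅓)*(-6/59) = 7/3 - 2/59 = 407/177)
(50 + k(-4))² = (50 + 407/177)² = (9257/177)² = 85692049/31329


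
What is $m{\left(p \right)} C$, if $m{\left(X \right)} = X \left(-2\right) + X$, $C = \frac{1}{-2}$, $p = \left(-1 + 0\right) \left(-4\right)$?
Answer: $2$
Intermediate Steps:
$p = 4$ ($p = \left(-1\right) \left(-4\right) = 4$)
$C = - \frac{1}{2} \approx -0.5$
$m{\left(X \right)} = - X$ ($m{\left(X \right)} = - 2 X + X = - X$)
$m{\left(p \right)} C = \left(-1\right) 4 \left(- \frac{1}{2}\right) = \left(-4\right) \left(- \frac{1}{2}\right) = 2$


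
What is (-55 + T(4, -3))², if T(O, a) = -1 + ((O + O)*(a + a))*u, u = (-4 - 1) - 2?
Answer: 78400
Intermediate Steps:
u = -7 (u = -5 - 2 = -7)
T(O, a) = -1 - 28*O*a (T(O, a) = -1 + ((O + O)*(a + a))*(-7) = -1 + ((2*O)*(2*a))*(-7) = -1 + (4*O*a)*(-7) = -1 - 28*O*a)
(-55 + T(4, -3))² = (-55 + (-1 - 28*4*(-3)))² = (-55 + (-1 + 336))² = (-55 + 335)² = 280² = 78400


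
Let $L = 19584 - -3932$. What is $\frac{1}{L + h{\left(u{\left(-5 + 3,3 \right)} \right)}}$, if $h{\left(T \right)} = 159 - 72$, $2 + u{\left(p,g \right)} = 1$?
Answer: $\frac{1}{23603} \approx 4.2367 \cdot 10^{-5}$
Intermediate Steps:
$u{\left(p,g \right)} = -1$ ($u{\left(p,g \right)} = -2 + 1 = -1$)
$L = 23516$ ($L = 19584 + 3932 = 23516$)
$h{\left(T \right)} = 87$
$\frac{1}{L + h{\left(u{\left(-5 + 3,3 \right)} \right)}} = \frac{1}{23516 + 87} = \frac{1}{23603}$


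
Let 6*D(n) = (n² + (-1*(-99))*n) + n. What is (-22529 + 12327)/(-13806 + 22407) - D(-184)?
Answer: -22166378/8601 ≈ -2577.2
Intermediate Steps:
D(n) = n²/6 + 50*n/3 (D(n) = ((n² + (-1*(-99))*n) + n)/6 = ((n² + 99*n) + n)/6 = (n² + 100*n)/6 = n²/6 + 50*n/3)
(-22529 + 12327)/(-13806 + 22407) - D(-184) = (-22529 + 12327)/(-13806 + 22407) - (-184)*(100 - 184)/6 = -10202/8601 - (-184)*(-84)/6 = -10202*1/8601 - 1*2576 = -10202/8601 - 2576 = -22166378/8601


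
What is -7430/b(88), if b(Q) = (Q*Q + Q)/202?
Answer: -375215/1958 ≈ -191.63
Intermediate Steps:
b(Q) = Q/202 + Q²/202 (b(Q) = (Q² + Q)*(1/202) = (Q + Q²)*(1/202) = Q/202 + Q²/202)
-7430/b(88) = -7430*101/(44*(1 + 88)) = -7430/((1/202)*88*89) = -7430/3916/101 = -7430*101/3916 = -375215/1958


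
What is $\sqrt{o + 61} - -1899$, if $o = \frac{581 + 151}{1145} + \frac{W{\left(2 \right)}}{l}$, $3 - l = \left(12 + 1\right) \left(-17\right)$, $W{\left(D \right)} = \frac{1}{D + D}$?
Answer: $1899 + \frac{\sqrt{1013707336110}}{128240} \approx 1906.9$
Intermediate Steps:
$W{\left(D \right)} = \frac{1}{2 D}$
$l = 224$ ($l = 3 - \left(12 + 1\right) \left(-17\right) = 3 - 13 \left(-17\right) = 3 - -221 = 3 + 221 = 224$)
$o = \frac{657017}{1025920}$ ($o = \frac{581 + 151}{1145} + \frac{\frac{1}{2} \cdot \frac{1}{2}}{224} = 732 \cdot \frac{1}{1145} + \frac{1}{2} \cdot \frac{1}{2} \cdot \frac{1}{224} = \frac{732}{1145} + \frac{1}{4} \cdot \frac{1}{224} = \frac{732}{1145} + \frac{1}{896} = \frac{657017}{1025920} \approx 0.64042$)
$\sqrt{o + 61} - -1899 = \sqrt{\frac{657017}{1025920} + 61} - -1899 = \sqrt{\frac{63238137}{1025920}} + 1899 = \frac{\sqrt{1013707336110}}{128240} + 1899 = 1899 + \frac{\sqrt{1013707336110}}{128240}$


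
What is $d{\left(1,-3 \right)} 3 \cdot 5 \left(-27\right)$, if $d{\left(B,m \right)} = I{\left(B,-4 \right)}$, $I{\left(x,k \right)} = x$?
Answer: $-405$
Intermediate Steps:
$d{\left(B,m \right)} = B$
$d{\left(1,-3 \right)} 3 \cdot 5 \left(-27\right) = 1 \cdot 3 \cdot 5 \left(-27\right) = 1 \cdot 15 \left(-27\right) = 15 \left(-27\right) = -405$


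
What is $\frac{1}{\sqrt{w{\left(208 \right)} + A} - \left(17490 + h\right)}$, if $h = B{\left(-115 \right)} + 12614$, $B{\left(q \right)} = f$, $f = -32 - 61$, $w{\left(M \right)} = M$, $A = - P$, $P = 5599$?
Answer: $- \frac{30011}{900665512} - \frac{3 i \sqrt{599}}{900665512} \approx -3.3321 \cdot 10^{-5} - 8.1521 \cdot 10^{-8} i$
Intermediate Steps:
$A = -5599$ ($A = \left(-1\right) 5599 = -5599$)
$f = -93$ ($f = -32 - 61 = -93$)
$B{\left(q \right)} = -93$
$h = 12521$ ($h = -93 + 12614 = 12521$)
$\frac{1}{\sqrt{w{\left(208 \right)} + A} - \left(17490 + h\right)} = \frac{1}{\sqrt{208 - 5599} - 30011} = \frac{1}{\sqrt{-5391} - 30011} = \frac{1}{3 i \sqrt{599} - 30011} = \frac{1}{-30011 + 3 i \sqrt{599}}$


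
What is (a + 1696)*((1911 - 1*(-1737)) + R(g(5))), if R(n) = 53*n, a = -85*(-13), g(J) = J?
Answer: 10960313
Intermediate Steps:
a = 1105
(a + 1696)*((1911 - 1*(-1737)) + R(g(5))) = (1105 + 1696)*((1911 - 1*(-1737)) + 53*5) = 2801*((1911 + 1737) + 265) = 2801*(3648 + 265) = 2801*3913 = 10960313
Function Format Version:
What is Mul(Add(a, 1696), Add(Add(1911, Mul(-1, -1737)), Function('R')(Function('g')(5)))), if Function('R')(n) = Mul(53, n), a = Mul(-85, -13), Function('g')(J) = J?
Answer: 10960313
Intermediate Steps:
a = 1105
Mul(Add(a, 1696), Add(Add(1911, Mul(-1, -1737)), Function('R')(Function('g')(5)))) = Mul(Add(1105, 1696), Add(Add(1911, Mul(-1, -1737)), Mul(53, 5))) = Mul(2801, Add(Add(1911, 1737), 265)) = Mul(2801, Add(3648, 265)) = Mul(2801, 3913) = 10960313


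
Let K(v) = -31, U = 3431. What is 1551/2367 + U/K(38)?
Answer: -2691032/24459 ≈ -110.02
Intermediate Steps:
1551/2367 + U/K(38) = 1551/2367 + 3431/(-31) = 1551*(1/2367) + 3431*(-1/31) = 517/789 - 3431/31 = -2691032/24459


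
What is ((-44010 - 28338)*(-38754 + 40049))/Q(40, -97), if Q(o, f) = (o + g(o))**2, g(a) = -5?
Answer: -2676876/35 ≈ -76482.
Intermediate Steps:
Q(o, f) = (-5 + o)**2 (Q(o, f) = (o - 5)**2 = (-5 + o)**2)
((-44010 - 28338)*(-38754 + 40049))/Q(40, -97) = ((-44010 - 28338)*(-38754 + 40049))/((-5 + 40)**2) = (-72348*1295)/(35**2) = -93690660/1225 = -93690660*1/1225 = -2676876/35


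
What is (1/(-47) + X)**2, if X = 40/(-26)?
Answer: 908209/373321 ≈ 2.4328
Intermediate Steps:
X = -20/13 (X = 40*(-1/26) = -20/13 ≈ -1.5385)
(1/(-47) + X)**2 = (1/(-47) - 20/13)**2 = (-1/47 - 20/13)**2 = (-953/611)**2 = 908209/373321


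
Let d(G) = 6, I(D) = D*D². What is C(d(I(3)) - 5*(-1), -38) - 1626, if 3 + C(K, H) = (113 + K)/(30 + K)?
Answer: -66665/41 ≈ -1626.0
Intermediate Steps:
I(D) = D³
C(K, H) = -3 + (113 + K)/(30 + K)
C(d(I(3)) - 5*(-1), -38) - 1626 = (23 - 2*(6 - 5*(-1)))/(30 + (6 - 5*(-1))) - 1626 = (23 - 2*(6 + 5))/(30 + (6 + 5)) - 1626 = (23 - 2*11)/(30 + 11) - 1626 = (23 - 22)/41 - 1626 = (1/41)*1 - 1626 = 1/41 - 1626 = -66665/41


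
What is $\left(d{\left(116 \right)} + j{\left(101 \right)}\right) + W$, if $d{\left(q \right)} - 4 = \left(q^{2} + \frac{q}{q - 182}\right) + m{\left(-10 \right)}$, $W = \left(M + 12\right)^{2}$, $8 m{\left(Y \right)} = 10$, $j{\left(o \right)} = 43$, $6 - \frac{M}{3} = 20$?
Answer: $\frac{1901129}{132} \approx 14403.0$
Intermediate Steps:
$M = -42$ ($M = 18 - 60 = -42$)
$m{\left(Y \right)} = \frac{5}{4}$ ($m{\left(Y \right)} = \frac{1}{8} \cdot 10 = \frac{5}{4}$)
$W = 900$ ($W = \left(-42 + 12\right)^{2} = \left(-30\right)^{2} = 900$)
$d{\left(q \right)} = \frac{21}{4} + q^{2} + \frac{q}{-182 + q}$ ($d{\left(q \right)} = 4 + \left(\left(q^{2} + \frac{q}{q - 182}\right) + \frac{5}{4}\right) = 4 + \left(\left(q^{2} + \frac{q}{-182 + q}\right) + \frac{5}{4}\right) = 4 + \left(\frac{5}{4} + q^{2} + \frac{q}{-182 + q}\right) = \frac{21}{4} + q^{2} + \frac{q}{-182 + q}$)
$\left(d{\left(116 \right)} + j{\left(101 \right)}\right) + W = \left(\frac{-3822 - 728 \cdot 116^{2} + 4 \cdot 116^{3} + 25 \cdot 116}{4 \left(-182 + 116\right)} + 43\right) + 900 = \left(\frac{-3822 - 9795968 + 4 \cdot 1560896 + 2900}{4 \left(-66\right)} + 43\right) + 900 = \left(\frac{1}{4} \left(- \frac{1}{66}\right) \left(-3822 - 9795968 + 6243584 + 2900\right) + 43\right) + 900 = \left(\frac{1}{4} \left(- \frac{1}{66}\right) \left(-3553306\right) + 43\right) + 900 = \left(\frac{1776653}{132} + 43\right) + 900 = \frac{1782329}{132} + 900 = \frac{1901129}{132}$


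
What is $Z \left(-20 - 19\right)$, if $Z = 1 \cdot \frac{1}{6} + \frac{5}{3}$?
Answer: $- \frac{143}{2} \approx -71.5$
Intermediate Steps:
$Z = \frac{11}{6}$ ($Z = 1 \cdot \frac{1}{6} + 5 \cdot \frac{1}{3} = \frac{1}{6} + \frac{5}{3} = \frac{11}{6} \approx 1.8333$)
$Z \left(-20 - 19\right) = \frac{11 \left(-20 - 19\right)}{6} = \frac{11}{6} \left(-39\right) = - \frac{143}{2}$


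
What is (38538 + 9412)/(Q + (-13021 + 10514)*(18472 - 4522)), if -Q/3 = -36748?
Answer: -23975/17431203 ≈ -0.0013754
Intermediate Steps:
Q = 110244 (Q = -3*(-36748) = 110244)
(38538 + 9412)/(Q + (-13021 + 10514)*(18472 - 4522)) = (38538 + 9412)/(110244 + (-13021 + 10514)*(18472 - 4522)) = 47950/(110244 - 2507*13950) = 47950/(110244 - 34972650) = 47950/(-34862406) = 47950*(-1/34862406) = -23975/17431203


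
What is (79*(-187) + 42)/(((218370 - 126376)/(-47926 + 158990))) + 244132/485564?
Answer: -99300115976871/5583621827 ≈ -17784.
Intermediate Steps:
(79*(-187) + 42)/(((218370 - 126376)/(-47926 + 158990))) + 244132/485564 = (-14773 + 42)/((91994/111064)) + 244132*(1/485564) = -14731/(91994*(1/111064)) + 61033/121391 = -14731/45997/55532 + 61033/121391 = -14731*55532/45997 + 61033/121391 = -818041892/45997 + 61033/121391 = -99300115976871/5583621827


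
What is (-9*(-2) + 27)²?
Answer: 2025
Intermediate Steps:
(-9*(-2) + 27)² = (18 + 27)² = 45² = 2025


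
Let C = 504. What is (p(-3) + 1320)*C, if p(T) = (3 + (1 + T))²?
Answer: 665784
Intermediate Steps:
p(T) = (4 + T)²
(p(-3) + 1320)*C = ((4 - 3)² + 1320)*504 = (1² + 1320)*504 = (1 + 1320)*504 = 1321*504 = 665784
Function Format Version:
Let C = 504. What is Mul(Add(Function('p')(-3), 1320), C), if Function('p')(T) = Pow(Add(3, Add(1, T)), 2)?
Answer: 665784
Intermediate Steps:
Function('p')(T) = Pow(Add(4, T), 2)
Mul(Add(Function('p')(-3), 1320), C) = Mul(Add(Pow(Add(4, -3), 2), 1320), 504) = Mul(Add(Pow(1, 2), 1320), 504) = Mul(Add(1, 1320), 504) = Mul(1321, 504) = 665784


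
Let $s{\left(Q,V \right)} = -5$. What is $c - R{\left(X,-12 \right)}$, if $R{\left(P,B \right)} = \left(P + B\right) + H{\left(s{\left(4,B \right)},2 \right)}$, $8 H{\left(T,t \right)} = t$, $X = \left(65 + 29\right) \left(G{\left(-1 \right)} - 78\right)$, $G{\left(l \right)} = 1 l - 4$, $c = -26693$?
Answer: $- \frac{75517}{4} \approx -18879.0$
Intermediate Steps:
$G{\left(l \right)} = -4 + l$ ($G{\left(l \right)} = l - 4 = -4 + l$)
$X = -7802$ ($X = \left(65 + 29\right) \left(\left(-4 - 1\right) - 78\right) = 94 \left(-5 - 78\right) = 94 \left(-83\right) = -7802$)
$H{\left(T,t \right)} = \frac{t}{8}$
$R{\left(P,B \right)} = \frac{1}{4} + B + P$ ($R{\left(P,B \right)} = \left(P + B\right) + \frac{1}{8} \cdot 2 = \left(B + P\right) + \frac{1}{4} = \frac{1}{4} + B + P$)
$c - R{\left(X,-12 \right)} = -26693 - \left(\frac{1}{4} - 12 - 7802\right) = -26693 - - \frac{31255}{4} = -26693 + \frac{31255}{4} = - \frac{75517}{4}$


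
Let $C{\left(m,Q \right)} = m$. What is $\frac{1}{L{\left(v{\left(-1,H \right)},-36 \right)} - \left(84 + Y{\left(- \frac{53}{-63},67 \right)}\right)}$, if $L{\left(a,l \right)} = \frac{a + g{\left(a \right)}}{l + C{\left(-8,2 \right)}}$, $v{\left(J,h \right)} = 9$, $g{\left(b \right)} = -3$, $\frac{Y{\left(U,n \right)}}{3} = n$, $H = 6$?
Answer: $- \frac{22}{6273} \approx -0.0035071$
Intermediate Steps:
$Y{\left(U,n \right)} = 3 n$
$L{\left(a,l \right)} = \frac{-3 + a}{-8 + l}$ ($L{\left(a,l \right)} = \frac{a - 3}{l - 8} = \frac{-3 + a}{-8 + l}$)
$\frac{1}{L{\left(v{\left(-1,H \right)},-36 \right)} - \left(84 + Y{\left(- \frac{53}{-63},67 \right)}\right)} = \frac{1}{\frac{-3 + 9}{-8 - 36} - \left(84 + 3 \cdot 67\right)} = \frac{1}{\frac{1}{-44} \cdot 6 - 285} = \frac{1}{\left(- \frac{1}{44}\right) 6 - 285} = \frac{1}{- \frac{3}{22} - 285} = \frac{1}{- \frac{6273}{22}} = - \frac{22}{6273}$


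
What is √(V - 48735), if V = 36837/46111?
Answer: 6*I*√2878328991473/46111 ≈ 220.76*I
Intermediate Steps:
V = 36837/46111 (V = 36837*(1/46111) = 36837/46111 ≈ 0.79888)
√(V - 48735) = √(36837/46111 - 48735) = √(-2247182748/46111) = 6*I*√2878328991473/46111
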